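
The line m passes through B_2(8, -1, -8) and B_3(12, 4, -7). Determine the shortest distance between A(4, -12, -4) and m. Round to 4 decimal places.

A direction vector for m is B_3 − B_2 = (4, 5, 1).
Taking (8, -1, -8) on m with direction v = (4, 5, 1): w = A − (8, -1, -8) = (-4, -11, 4), and w × v = (-31, 20, 24).
Distance = |w × v| / |v| = √1937 / √42 ≈ 6.7911.

6.7911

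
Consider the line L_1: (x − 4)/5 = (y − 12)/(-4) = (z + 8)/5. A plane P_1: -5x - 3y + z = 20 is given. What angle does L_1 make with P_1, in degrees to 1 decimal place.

L_1 has direction (5, -4, 5) through (4, 12, -8).
sin θ = |n·v| / (|n||v|) = |-8| / (√35 · √66) = 0.16645.
θ ≈ 9.6°.

9.6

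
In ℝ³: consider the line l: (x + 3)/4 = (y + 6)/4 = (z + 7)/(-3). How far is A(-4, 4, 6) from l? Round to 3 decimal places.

16.425

l has direction (4, 4, -3) through (-3, -6, -7).
Taking (-3, -6, -7) on l with direction v = (4, 4, -3): w = A − (-3, -6, -7) = (-1, 10, 13), and w × v = (-82, 49, -44).
Distance = |w × v| / |v| = √11061 / √41 ≈ 16.425.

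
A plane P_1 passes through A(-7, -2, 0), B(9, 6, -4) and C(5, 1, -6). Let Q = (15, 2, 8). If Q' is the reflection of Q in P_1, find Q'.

AB = (16, 8, -4), AC = (12, 3, -6); a normal to P_1 is AB × AC = (-36, 48, -48).
Using A: P_1 has equation -36x + 48y - 48z = 156.
λ = (n·Q − d)/|n|² = (-828 − 156)/5904 = -1/6.
Reflection = Q − 2λn = (15, 2, 8) − (-1/3)·(-36, 48, -48) = (3, 18, -8).

(3, 18, -8)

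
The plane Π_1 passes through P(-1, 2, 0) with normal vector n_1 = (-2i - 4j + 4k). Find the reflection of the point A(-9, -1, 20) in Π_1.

(3, 23, -4)

Π_1: n_1·r = n_1·P gives -2x - 4y + 4z = -6.
λ = (n·A − d)/|n|² = (102 − (-6))/36 = 3.
Reflection = A − 2λn = (-9, -1, 20) − 6·(-2, -4, 4) = (3, 23, -4).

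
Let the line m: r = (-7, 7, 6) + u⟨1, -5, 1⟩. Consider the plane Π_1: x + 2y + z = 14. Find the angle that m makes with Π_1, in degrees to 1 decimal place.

38.9

sin θ = |n·v| / (|n||v|) = |-8| / (√6 · √27) = 0.62854.
θ ≈ 38.9°.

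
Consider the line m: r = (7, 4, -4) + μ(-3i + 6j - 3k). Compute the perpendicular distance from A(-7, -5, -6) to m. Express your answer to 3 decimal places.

Taking (7, 4, -4) on m with direction v = (-3, 6, -3): w = A − (7, 4, -4) = (-14, -9, -2), and w × v = (39, -36, -111).
Distance = |w × v| / |v| = √15138 / √54 ≈ 16.743.

16.743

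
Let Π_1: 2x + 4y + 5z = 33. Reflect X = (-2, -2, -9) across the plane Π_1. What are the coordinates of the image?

(6, 14, 11)

λ = (n·X − d)/|n|² = (-57 − 33)/45 = -2.
Reflection = X − 2λn = (-2, -2, -9) − (-4)·(2, 4, 5) = (6, 14, 11).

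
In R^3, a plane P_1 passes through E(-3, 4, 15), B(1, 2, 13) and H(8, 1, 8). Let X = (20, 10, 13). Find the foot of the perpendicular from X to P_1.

EB = (4, -2, -2), EH = (11, -3, -7); a normal to P_1 is EB × EH = (8, 6, 10).
Using E: P_1 has equation 8x + 6y + 10z = 150.
Foot = X − λn with λ = (n·X − d)/|n|² = (350 − 150)/200 = 1.
Foot = (20, 10, 13) − 1·(8, 6, 10) = (12, 4, 3).

(12, 4, 3)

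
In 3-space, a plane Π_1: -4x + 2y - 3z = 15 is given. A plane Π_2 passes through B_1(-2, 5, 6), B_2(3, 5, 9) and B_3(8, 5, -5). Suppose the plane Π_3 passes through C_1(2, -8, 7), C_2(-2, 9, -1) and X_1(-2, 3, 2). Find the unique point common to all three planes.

B_1B_2 = (5, 0, 3), B_1B_3 = (10, 0, -11); a normal to Π_2 is B_1B_2 × B_1B_3 = (0, 85, 0).
Using B_1: Π_2 has equation 85y = 425.
C_1C_2 = (-4, 17, -8), C_1X_1 = (-4, 11, -5); a normal to Π_3 is C_1C_2 × C_1X_1 = (3, 12, 24).
Using C_1: Π_3 has equation 3x + 12y + 24z = 78.
Solving the 3×3 linear system -4x + 2y - 3z = 15, 85y = 425, 3x + 12y + 24z = 78 (e.g. by elimination or Cramer's rule, determinant = -7395) gives (-2, 5, 1).

(-2, 5, 1)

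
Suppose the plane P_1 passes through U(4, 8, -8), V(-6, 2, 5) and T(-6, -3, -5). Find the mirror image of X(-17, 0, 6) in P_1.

UV = (-10, -6, 13), UT = (-10, -11, 3); a normal to P_1 is UV × UT = (125, -100, 50).
Using U: P_1 has equation 125x - 100y + 50z = -700.
λ = (n·X − d)/|n|² = (-1825 − (-700))/28125 = -1/25.
Reflection = X − 2λn = (-17, 0, 6) − (-2/25)·(125, -100, 50) = (-7, -8, 10).

(-7, -8, 10)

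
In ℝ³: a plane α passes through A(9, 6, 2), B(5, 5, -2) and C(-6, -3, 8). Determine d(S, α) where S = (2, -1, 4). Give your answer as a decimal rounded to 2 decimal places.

AB = (-4, -1, -4), AC = (-15, -9, 6); a normal to α is AB × AC = (-42, 84, 21).
Using A: α has equation -42x + 84y + 21z = 168.
n·S − d = (-42)·(2) + (84)·(-1) + (21)·(4) − 168 = -252; |n| = √9261.
Distance = |-252| / √9261 = 252/√9261 ≈ 2.62.

2.62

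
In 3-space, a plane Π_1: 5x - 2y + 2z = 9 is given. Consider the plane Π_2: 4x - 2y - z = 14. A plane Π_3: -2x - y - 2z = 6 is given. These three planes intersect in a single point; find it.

Solving the 3×3 linear system 5x - 2y + 2z = 9, 4x - 2y - z = 14, -2x - y - 2z = 6 (e.g. by elimination or Cramer's rule, determinant = -21) gives (1, -4, -2).

(1, -4, -2)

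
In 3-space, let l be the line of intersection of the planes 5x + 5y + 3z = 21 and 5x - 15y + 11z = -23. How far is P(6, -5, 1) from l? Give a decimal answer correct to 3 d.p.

7.269

Direction of l: (5, 5, 3) × (5, -15, 11) = (100, -40, -100).
A point on l: solving the two plane equations with x = 5 gives (5, 1, -3).
Taking (5, 1, -3) on l with direction v = (100, -40, -100): w = P − (5, 1, -3) = (1, -6, 4), and w × v = (760, 500, 560).
Distance = |w × v| / |v| = √1141200 / √21600 ≈ 7.269.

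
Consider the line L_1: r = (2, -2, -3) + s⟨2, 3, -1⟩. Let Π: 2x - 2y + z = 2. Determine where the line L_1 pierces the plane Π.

Substitute r = (2, -2, -3) + t(2, 3, -1) into the plane: 5 + (-3)t = 2, so t = 1.
Intersection: (2, -2, -3) + 1·(2, 3, -1) = (4, 1, -4).

(4, 1, -4)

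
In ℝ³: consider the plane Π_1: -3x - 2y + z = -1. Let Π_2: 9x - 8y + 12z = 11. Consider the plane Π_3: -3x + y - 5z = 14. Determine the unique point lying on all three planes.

(3, -7, -6)

Solving the 3×3 linear system -3x - 2y + z = -1, 9x - 8y + 12z = 11, -3x + y - 5z = 14 (e.g. by elimination or Cramer's rule, determinant = -117) gives (3, -7, -6).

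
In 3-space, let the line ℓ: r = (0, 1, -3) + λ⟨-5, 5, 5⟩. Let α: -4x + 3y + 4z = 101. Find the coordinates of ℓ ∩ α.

Substitute r = (0, 1, -3) + t(-5, 5, 5) into the plane: -9 + 55t = 101, so t = 2.
Intersection: (0, 1, -3) + 2·(-5, 5, 5) = (-10, 11, 7).

(-10, 11, 7)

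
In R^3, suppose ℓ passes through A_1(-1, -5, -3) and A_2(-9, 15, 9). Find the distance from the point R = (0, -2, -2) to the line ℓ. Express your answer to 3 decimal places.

A direction vector for ℓ is A_2 − A_1 = (-8, 20, 12).
Taking (-1, -5, -3) on ℓ with direction v = (-8, 20, 12): w = R − (-1, -5, -3) = (1, 3, 1), and w × v = (16, -20, 44).
Distance = |w × v| / |v| = √2592 / √608 ≈ 2.065.

2.065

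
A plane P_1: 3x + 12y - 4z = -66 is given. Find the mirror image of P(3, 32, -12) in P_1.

λ = (n·P − d)/|n|² = (441 − (-66))/169 = 3.
Reflection = P − 2λn = (3, 32, -12) − 6·(3, 12, -4) = (-15, -40, 12).

(-15, -40, 12)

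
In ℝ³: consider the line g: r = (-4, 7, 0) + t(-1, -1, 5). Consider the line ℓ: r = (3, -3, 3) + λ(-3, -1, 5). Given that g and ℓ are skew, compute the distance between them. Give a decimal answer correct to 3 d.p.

Common perpendicular direction n = (-1, -1, 5) × (-3, -1, 5) = (0, -10, -2).
With w = (3, -3, 3) − (-4, 7, 0) = (7, -10, 3), w · n = 94.
Distance = |w · n| / |n| = |94| / √104 ≈ 9.217.

9.217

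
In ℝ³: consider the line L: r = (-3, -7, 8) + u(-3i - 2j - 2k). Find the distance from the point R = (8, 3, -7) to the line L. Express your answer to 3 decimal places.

Taking (-3, -7, 8) on L with direction v = (-3, -2, -2): w = R − (-3, -7, 8) = (11, 10, -15), and w × v = (-50, 67, 8).
Distance = |w × v| / |v| = √7053 / √17 ≈ 20.369.

20.369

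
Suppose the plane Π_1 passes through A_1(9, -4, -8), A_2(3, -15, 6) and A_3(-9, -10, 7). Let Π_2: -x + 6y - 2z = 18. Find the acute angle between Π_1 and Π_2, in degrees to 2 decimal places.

A_1A_2 = (-6, -11, 14), A_1A_3 = (-18, -6, 15); a normal to Π_1 is A_1A_2 × A_1A_3 = (-81, -162, -162).
Using A_1: Π_1 has equation -81x - 162y - 162z = 1215.
cos θ = |n₁·n₂| / (|n₁||n₂|) = |-567| / (√59049 · √41).
θ = arccos(0.36441) ≈ 68.63°.

68.63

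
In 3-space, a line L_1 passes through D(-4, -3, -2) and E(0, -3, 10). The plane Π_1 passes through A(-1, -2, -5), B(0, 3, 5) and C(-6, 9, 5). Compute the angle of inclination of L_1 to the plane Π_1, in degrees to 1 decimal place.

A direction vector for L_1 is E − D = (4, 0, 12).
AB = (1, 5, 10), AC = (-5, 11, 10); a normal to Π_1 is AB × AC = (-60, -60, 36).
Using A: Π_1 has equation -60x - 60y + 36z = 0.
sin θ = |n·v| / (|n||v|) = |192| / (√8496 · √160) = 0.16468.
θ ≈ 9.5°.

9.5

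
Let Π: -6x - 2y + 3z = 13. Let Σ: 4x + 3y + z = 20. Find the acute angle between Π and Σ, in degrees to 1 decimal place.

cos θ = |n₁·n₂| / (|n₁||n₂|) = |-27| / (√49 · √26).
θ = arccos(0.75645) ≈ 40.8°.

40.8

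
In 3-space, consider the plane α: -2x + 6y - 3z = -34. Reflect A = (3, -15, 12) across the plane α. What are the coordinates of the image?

(-5, 9, 0)

λ = (n·A − d)/|n|² = (-132 − (-34))/49 = -2.
Reflection = A − 2λn = (3, -15, 12) − (-4)·(-2, 6, -3) = (-5, 9, 0).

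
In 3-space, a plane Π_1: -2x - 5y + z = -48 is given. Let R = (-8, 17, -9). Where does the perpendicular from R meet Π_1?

(-10, 12, -8)

Foot = R − λn with λ = (n·R − d)/|n|² = (-78 − (-48))/30 = -1.
Foot = (-8, 17, -9) − (-1)·(-2, -5, 1) = (-10, 12, -8).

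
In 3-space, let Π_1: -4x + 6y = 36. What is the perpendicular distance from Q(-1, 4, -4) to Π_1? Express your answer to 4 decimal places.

1.1094

n·Q − d = (-4)·(-1) + (6)·(4) + (0)·(-4) − 36 = -8; |n| = √52.
Distance = |-8| / √52 = 8/√52 ≈ 1.1094.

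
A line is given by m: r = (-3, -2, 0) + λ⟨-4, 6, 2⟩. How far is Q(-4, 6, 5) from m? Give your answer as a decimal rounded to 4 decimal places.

4.6214

Taking (-3, -2, 0) on m with direction v = (-4, 6, 2): w = Q − (-3, -2, 0) = (-1, 8, 5), and w × v = (-14, -18, 26).
Distance = |w × v| / |v| = √1196 / √56 ≈ 4.6214.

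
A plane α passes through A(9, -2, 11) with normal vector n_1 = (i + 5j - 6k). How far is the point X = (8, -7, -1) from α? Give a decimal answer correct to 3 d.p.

5.842

α: n_1·r = n_1·A gives x + 5y - 6z = -67.
n·X − d = (1)·(8) + (5)·(-7) + (-6)·(-1) − (-67) = 46; |n| = √62.
Distance = |46| / √62 = 46/√62 ≈ 5.842.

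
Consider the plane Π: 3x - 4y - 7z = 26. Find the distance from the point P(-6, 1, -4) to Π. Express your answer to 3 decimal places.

2.325

n·P − d = (3)·(-6) + (-4)·(1) + (-7)·(-4) − 26 = -20; |n| = √74.
Distance = |-20| / √74 = 20/√74 ≈ 2.325.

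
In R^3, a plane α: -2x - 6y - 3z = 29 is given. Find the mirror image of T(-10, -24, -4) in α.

(2, 12, 14)

λ = (n·T − d)/|n|² = (176 − 29)/49 = 3.
Reflection = T − 2λn = (-10, -24, -4) − 6·(-2, -6, -3) = (2, 12, 14).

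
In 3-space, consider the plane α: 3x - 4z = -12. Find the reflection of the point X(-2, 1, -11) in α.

(-14, 1, 5)

λ = (n·X − d)/|n|² = (38 − (-12))/25 = 2.
Reflection = X − 2λn = (-2, 1, -11) − 4·(3, 0, -4) = (-14, 1, 5).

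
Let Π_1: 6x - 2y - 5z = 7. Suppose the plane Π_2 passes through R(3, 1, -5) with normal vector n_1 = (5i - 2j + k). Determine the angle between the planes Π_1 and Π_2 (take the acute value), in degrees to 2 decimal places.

Π_2: n_1·r = n_1·R gives 5x - 2y + z = 8.
cos θ = |n₁·n₂| / (|n₁||n₂|) = |29| / (√65 · √30).
θ = arccos(0.65672) ≈ 48.95°.

48.95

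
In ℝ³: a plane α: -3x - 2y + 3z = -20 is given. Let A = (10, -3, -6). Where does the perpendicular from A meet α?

(7, -5, -3)

Foot = A − λn with λ = (n·A − d)/|n|² = (-42 − (-20))/22 = -1.
Foot = (10, -3, -6) − (-1)·(-3, -2, 3) = (7, -5, -3).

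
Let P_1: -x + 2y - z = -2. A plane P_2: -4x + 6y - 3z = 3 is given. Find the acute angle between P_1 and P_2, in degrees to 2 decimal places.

6.71

cos θ = |n₁·n₂| / (|n₁||n₂|) = |19| / (√6 · √61).
θ = arccos(0.99315) ≈ 6.71°.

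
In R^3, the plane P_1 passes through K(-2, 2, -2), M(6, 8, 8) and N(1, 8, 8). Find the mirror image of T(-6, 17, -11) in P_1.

(-6, -13, 7)

KM = (8, 6, 10), KN = (3, 6, 10); a normal to P_1 is KM × KN = (0, -50, 30).
Using K: P_1 has equation -50y + 30z = -160.
λ = (n·T − d)/|n|² = (-1180 − (-160))/3400 = -3/10.
Reflection = T − 2λn = (-6, 17, -11) − (-3/5)·(0, -50, 30) = (-6, -13, 7).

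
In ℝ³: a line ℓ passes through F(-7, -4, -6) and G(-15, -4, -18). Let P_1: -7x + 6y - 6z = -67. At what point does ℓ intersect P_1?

(1, -4, 6)

A direction vector for ℓ is G − F = (-8, 0, -12).
Substitute r = (-7, -4, -6) + t(-8, 0, -12) into the plane: 61 + 128t = -67, so t = -1.
Intersection: (-7, -4, -6) + (-1)·(-8, 0, -12) = (1, -4, 6).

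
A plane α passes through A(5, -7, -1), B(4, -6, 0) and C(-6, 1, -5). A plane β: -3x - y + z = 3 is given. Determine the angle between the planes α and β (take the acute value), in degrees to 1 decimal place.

33.1

AB = (-1, 1, 1), AC = (-11, 8, -4); a normal to α is AB × AC = (-12, -15, 3).
Using A: α has equation -12x - 15y + 3z = 42.
cos θ = |n₁·n₂| / (|n₁||n₂|) = |54| / (√378 · √11).
θ = arccos(0.83744) ≈ 33.1°.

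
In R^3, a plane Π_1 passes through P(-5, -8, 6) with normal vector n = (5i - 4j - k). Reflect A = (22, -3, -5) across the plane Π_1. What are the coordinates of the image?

Π_1: n·r = n·P gives 5x - 4y - z = 1.
λ = (n·A − d)/|n|² = (127 − 1)/42 = 3.
Reflection = A − 2λn = (22, -3, -5) − 6·(5, -4, -1) = (-8, 21, 1).

(-8, 21, 1)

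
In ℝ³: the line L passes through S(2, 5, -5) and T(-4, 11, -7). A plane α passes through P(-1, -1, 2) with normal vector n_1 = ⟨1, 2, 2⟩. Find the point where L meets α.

(5, 2, -4)

A direction vector for L is T − S = (-6, 6, -2).
α: n_1·r = n_1·P gives x + 2y + 2z = 1.
Substitute r = (2, 5, -5) + t(-6, 6, -2) into the plane: 2 + 2t = 1, so t = -1/2.
Intersection: (2, 5, -5) + (-1/2)·(-6, 6, -2) = (5, 2, -4).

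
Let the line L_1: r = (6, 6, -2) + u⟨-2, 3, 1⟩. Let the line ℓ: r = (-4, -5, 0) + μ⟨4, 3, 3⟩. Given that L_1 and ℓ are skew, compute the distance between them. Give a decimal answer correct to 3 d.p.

Common perpendicular direction n = (-2, 3, 1) × (4, 3, 3) = (6, 10, -18).
With w = (-4, -5, 0) − (6, 6, -2) = (-10, -11, 2), w · n = -206.
Distance = |w · n| / |n| = |-206| / √460 ≈ 9.605.

9.605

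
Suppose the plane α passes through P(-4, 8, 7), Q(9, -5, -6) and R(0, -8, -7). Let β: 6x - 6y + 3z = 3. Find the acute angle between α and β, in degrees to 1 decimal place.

40.4

PQ = (13, -13, -13), PR = (4, -16, -14); a normal to α is PQ × PR = (-26, 130, -156).
Using P: α has equation -26x + 130y - 156z = 52.
cos θ = |n₁·n₂| / (|n₁||n₂|) = |-1404| / (√41912 · √81).
θ = arccos(0.76200) ≈ 40.4°.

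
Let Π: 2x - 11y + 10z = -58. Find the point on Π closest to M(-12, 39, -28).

Foot = M − λn with λ = (n·M − d)/|n|² = (-733 − (-58))/225 = -3.
Foot = (-12, 39, -28) − (-3)·(2, -11, 10) = (-6, 6, 2).

(-6, 6, 2)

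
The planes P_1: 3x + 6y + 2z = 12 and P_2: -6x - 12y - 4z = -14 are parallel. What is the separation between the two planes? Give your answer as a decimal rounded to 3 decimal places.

Rescale P_2 by 1/(-2): 3x + 6y + 2z = 7. Then distance = |12 − 7| / √49 ≈ 0.714.

0.714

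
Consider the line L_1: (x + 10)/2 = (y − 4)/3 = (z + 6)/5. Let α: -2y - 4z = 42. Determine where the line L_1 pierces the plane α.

L_1 has direction (2, 3, 5) through (-10, 4, -6).
Substitute r = (-10, 4, -6) + t(2, 3, 5) into the plane: 16 + (-26)t = 42, so t = -1.
Intersection: (-10, 4, -6) + (-1)·(2, 3, 5) = (-12, 1, -11).

(-12, 1, -11)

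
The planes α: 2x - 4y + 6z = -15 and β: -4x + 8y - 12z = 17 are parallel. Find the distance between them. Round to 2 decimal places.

Rescale β by 1/(-2): 2x - 4y + 6z = -17/2. Then distance = |-15 − (-17/2)| / √56 ≈ 0.87.

0.87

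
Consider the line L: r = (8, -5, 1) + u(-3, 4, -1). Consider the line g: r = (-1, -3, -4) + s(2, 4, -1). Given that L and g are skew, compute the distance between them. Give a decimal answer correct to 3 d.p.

4.366

Common perpendicular direction n = (-3, 4, -1) × (2, 4, -1) = (0, -5, -20).
With w = (-1, -3, -4) − (8, -5, 1) = (-9, 2, -5), w · n = 90.
Distance = |w · n| / |n| = |90| / √425 ≈ 4.366.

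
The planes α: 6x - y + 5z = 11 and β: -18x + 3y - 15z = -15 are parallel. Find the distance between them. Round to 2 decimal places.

0.76

Rescale β by 1/(-3): 6x - y + 5z = 5. Then distance = |11 − 5| / √62 ≈ 0.76.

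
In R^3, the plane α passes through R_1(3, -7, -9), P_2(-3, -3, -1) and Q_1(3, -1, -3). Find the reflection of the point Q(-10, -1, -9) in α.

R_1P_2 = (-6, 4, 8), R_1Q_1 = (0, 6, 6); a normal to α is R_1P_2 × R_1Q_1 = (-24, 36, -36).
Using R_1: α has equation -24x + 36y - 36z = 0.
λ = (n·Q − d)/|n|² = (528 − 0)/3168 = 1/6.
Reflection = Q − 2λn = (-10, -1, -9) − (1/3)·(-24, 36, -36) = (-2, -13, 3).

(-2, -13, 3)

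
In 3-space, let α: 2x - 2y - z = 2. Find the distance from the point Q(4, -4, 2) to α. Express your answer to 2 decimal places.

n·Q − d = (2)·(4) + (-2)·(-4) + (-1)·(2) − 2 = 12; |n| = √9.
Distance = |12| / √9 = 12/√9 ≈ 4.00.

4.00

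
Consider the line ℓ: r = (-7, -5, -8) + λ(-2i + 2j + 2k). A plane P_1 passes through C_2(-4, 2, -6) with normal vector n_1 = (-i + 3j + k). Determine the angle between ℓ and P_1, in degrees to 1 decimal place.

60.5

P_1: n_1·r = n_1·C_2 gives -x + 3y + z = 4.
sin θ = |n·v| / (|n||v|) = |10| / (√11 · √12) = 0.87039.
θ ≈ 60.5°.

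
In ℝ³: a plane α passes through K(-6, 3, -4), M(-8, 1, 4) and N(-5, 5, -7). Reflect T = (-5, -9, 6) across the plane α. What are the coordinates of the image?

KM = (-2, -2, 8), KN = (1, 2, -3); a normal to α is KM × KN = (-10, 2, -2).
Using K: α has equation -10x + 2y - 2z = 74.
λ = (n·T − d)/|n|² = (20 − 74)/108 = -1/2.
Reflection = T − 2λn = (-5, -9, 6) − (-1)·(-10, 2, -2) = (-15, -7, 4).

(-15, -7, 4)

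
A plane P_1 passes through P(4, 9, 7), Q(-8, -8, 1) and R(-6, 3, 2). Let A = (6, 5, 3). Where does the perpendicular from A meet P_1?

(4, 5, 7)

PQ = (-12, -17, -6), PR = (-10, -6, -5); a normal to P_1 is PQ × PR = (49, 0, -98).
Using P: P_1 has equation 49x - 98z = -490.
Foot = A − λn with λ = (n·A − d)/|n|² = (0 − (-490))/12005 = 2/49.
Foot = (6, 5, 3) − (2/49)·(49, 0, -98) = (4, 5, 7).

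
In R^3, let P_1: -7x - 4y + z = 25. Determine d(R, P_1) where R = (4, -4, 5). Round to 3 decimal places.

3.939

n·R − d = (-7)·(4) + (-4)·(-4) + (1)·(5) − 25 = -32; |n| = √66.
Distance = |-32| / √66 = 32/√66 ≈ 3.939.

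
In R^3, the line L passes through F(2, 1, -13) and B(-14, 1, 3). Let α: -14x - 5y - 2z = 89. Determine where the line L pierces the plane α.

A direction vector for L is B − F = (-16, 0, 16).
Substitute r = (2, 1, -13) + t(-16, 0, 16) into the plane: -7 + 192t = 89, so t = 1/2.
Intersection: (2, 1, -13) + (1/2)·(-16, 0, 16) = (-6, 1, -5).

(-6, 1, -5)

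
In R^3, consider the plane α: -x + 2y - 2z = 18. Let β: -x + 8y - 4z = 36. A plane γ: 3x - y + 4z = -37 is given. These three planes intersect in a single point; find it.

(-4, 1, -6)

Solving the 3×3 linear system -x + 2y - 2z = 18, -x + 8y - 4z = 36, 3x - y + 4z = -37 (e.g. by elimination or Cramer's rule, determinant = 2) gives (-4, 1, -6).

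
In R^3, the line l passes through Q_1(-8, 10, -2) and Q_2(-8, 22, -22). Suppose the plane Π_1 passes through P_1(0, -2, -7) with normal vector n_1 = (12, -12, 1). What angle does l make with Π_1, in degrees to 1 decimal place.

A direction vector for l is Q_2 − Q_1 = (0, 12, -20).
Π_1: n_1·r = n_1·P_1 gives 12x - 12y + z = 17.
sin θ = |n·v| / (|n||v|) = |-164| / (√289 · √544) = 0.41361.
θ ≈ 24.4°.

24.4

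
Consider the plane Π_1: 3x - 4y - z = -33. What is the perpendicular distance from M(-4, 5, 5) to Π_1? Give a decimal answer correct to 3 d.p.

n·M − d = (3)·(-4) + (-4)·(5) + (-1)·(5) − (-33) = -4; |n| = √26.
Distance = |-4| / √26 = 4/√26 ≈ 0.784.

0.784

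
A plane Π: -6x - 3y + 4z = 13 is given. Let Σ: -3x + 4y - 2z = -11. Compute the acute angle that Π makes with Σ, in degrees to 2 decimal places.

87.27

cos θ = |n₁·n₂| / (|n₁||n₂|) = |-2| / (√61 · √29).
θ = arccos(0.04755) ≈ 87.27°.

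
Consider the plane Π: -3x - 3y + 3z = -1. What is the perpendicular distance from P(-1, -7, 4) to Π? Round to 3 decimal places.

n·P − d = (-3)·(-1) + (-3)·(-7) + (3)·(4) − (-1) = 37; |n| = √27.
Distance = |37| / √27 = 37/√27 ≈ 7.121.

7.121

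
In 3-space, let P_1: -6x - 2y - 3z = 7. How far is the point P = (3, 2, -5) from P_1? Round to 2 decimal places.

2.00

n·P − d = (-6)·(3) + (-2)·(2) + (-3)·(-5) − 7 = -14; |n| = √49.
Distance = |-14| / √49 = 14/√49 ≈ 2.00.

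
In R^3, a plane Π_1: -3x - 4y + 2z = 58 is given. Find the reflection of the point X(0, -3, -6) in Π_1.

λ = (n·X − d)/|n|² = (0 − 58)/29 = -2.
Reflection = X − 2λn = (0, -3, -6) − (-4)·(-3, -4, 2) = (-12, -19, 2).

(-12, -19, 2)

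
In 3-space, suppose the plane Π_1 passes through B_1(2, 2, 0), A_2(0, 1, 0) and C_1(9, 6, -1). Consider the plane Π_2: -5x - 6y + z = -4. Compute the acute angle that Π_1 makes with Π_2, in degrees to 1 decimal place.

B_1A_2 = (-2, -1, 0), B_1C_1 = (7, 4, -1); a normal to Π_1 is B_1A_2 × B_1C_1 = (1, -2, -1).
Using B_1: Π_1 has equation x - 2y - z = -2.
cos θ = |n₁·n₂| / (|n₁||n₂|) = |6| / (√6 · √62).
θ = arccos(0.31109) ≈ 71.9°.

71.9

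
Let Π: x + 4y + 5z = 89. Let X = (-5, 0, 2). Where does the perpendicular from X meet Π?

Foot = X − λn with λ = (n·X − d)/|n|² = (5 − 89)/42 = -2.
Foot = (-5, 0, 2) − (-2)·(1, 4, 5) = (-3, 8, 12).

(-3, 8, 12)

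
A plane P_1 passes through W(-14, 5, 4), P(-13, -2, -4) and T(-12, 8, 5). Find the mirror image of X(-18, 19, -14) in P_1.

WP = (1, -7, -8), WT = (2, 3, 1); a normal to P_1 is WP × WT = (17, -17, 17).
Using W: P_1 has equation 17x - 17y + 17z = -255.
λ = (n·X − d)/|n|² = (-867 − (-255))/867 = -12/17.
Reflection = X − 2λn = (-18, 19, -14) − (-24/17)·(17, -17, 17) = (6, -5, 10).

(6, -5, 10)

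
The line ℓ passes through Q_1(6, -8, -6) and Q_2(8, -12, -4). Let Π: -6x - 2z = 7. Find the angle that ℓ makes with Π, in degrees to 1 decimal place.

A direction vector for ℓ is Q_2 − Q_1 = (2, -4, 2).
sin θ = |n·v| / (|n||v|) = |-16| / (√40 · √24) = 0.51640.
θ ≈ 31.1°.

31.1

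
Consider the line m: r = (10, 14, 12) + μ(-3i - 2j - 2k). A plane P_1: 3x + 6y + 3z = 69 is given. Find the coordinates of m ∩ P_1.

(1, 8, 6)

Substitute r = (10, 14, 12) + t(-3, -2, -2) into the plane: 150 + (-27)t = 69, so t = 3.
Intersection: (10, 14, 12) + 3·(-3, -2, -2) = (1, 8, 6).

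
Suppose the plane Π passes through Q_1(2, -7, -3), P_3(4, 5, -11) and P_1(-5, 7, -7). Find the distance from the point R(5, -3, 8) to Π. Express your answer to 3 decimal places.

Q_1P_3 = (2, 12, -8), Q_1P_1 = (-7, 14, -4); a normal to Π is Q_1P_3 × Q_1P_1 = (64, 64, 112).
Using Q_1: Π has equation 64x + 64y + 112z = -656.
n·R − d = (64)·(5) + (64)·(-3) + (112)·(8) − (-656) = 1680; |n| = √20736.
Distance = |1680| / √20736 = 1680/√20736 ≈ 11.667.

11.667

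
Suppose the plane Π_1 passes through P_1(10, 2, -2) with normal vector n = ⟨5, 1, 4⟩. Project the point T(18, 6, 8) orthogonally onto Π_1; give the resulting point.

(8, 4, 0)

Π_1: n·r = n·P_1 gives 5x + y + 4z = 44.
Foot = T − λn with λ = (n·T − d)/|n|² = (128 − 44)/42 = 2.
Foot = (18, 6, 8) − 2·(5, 1, 4) = (8, 4, 0).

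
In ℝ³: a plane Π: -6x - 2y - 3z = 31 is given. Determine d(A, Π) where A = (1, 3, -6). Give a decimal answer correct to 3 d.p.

3.571

n·A − d = (-6)·(1) + (-2)·(3) + (-3)·(-6) − 31 = -25; |n| = √49.
Distance = |-25| / √49 = 25/√49 ≈ 3.571.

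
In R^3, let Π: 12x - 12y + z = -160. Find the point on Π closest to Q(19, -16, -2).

(-5, 8, -4)

Foot = Q − λn with λ = (n·Q − d)/|n|² = (418 − (-160))/289 = 2.
Foot = (19, -16, -2) − 2·(12, -12, 1) = (-5, 8, -4).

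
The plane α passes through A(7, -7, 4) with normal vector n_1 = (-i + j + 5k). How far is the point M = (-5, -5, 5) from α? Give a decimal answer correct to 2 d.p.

3.66

α: n_1·r = n_1·A gives -x + y + 5z = 6.
n·M − d = (-1)·(-5) + (1)·(-5) + (5)·(5) − 6 = 19; |n| = √27.
Distance = |19| / √27 = 19/√27 ≈ 3.66.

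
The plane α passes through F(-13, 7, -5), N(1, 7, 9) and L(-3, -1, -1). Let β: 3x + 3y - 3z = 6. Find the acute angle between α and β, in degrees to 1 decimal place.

7.3

FN = (14, 0, 14), FL = (10, -8, 4); a normal to α is FN × FL = (112, 84, -112).
Using F: α has equation 112x + 84y - 112z = -308.
cos θ = |n₁·n₂| / (|n₁||n₂|) = |924| / (√32144 · √27).
θ = arccos(0.99184) ≈ 7.3°.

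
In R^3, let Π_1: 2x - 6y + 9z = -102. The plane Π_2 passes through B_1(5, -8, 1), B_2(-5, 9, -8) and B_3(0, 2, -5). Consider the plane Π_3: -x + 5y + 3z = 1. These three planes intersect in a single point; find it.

B_1B_2 = (-10, 17, -9), B_1B_3 = (-5, 10, -6); a normal to Π_2 is B_1B_2 × B_1B_3 = (-12, -15, -15).
Using B_1: Π_2 has equation -12x - 15y - 15z = 45.
Solving the 3×3 linear system 2x - 6y + 9z = -102, -12x - 15y - 15z = 45, -x + 5y + 3z = 1 (e.g. by elimination or Cramer's rule, determinant = -921) gives (0, 5, -8).

(0, 5, -8)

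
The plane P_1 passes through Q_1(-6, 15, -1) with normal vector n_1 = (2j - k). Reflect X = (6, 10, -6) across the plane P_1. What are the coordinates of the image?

P_1: n_1·r = n_1·Q_1 gives 2y - z = 31.
λ = (n·X − d)/|n|² = (26 − 31)/5 = -1.
Reflection = X − 2λn = (6, 10, -6) − (-2)·(0, 2, -1) = (6, 14, -8).

(6, 14, -8)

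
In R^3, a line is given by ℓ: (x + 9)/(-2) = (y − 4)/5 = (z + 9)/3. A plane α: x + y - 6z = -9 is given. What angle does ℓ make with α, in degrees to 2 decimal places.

ℓ has direction (-2, 5, 3) through (-9, 4, -9).
sin θ = |n·v| / (|n||v|) = |-15| / (√38 · √38) = 0.39474.
θ ≈ 23.25°.

23.25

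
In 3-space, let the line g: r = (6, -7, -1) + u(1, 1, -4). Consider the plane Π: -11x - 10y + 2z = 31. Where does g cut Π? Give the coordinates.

(5, -8, 3)

Substitute r = (6, -7, -1) + t(1, 1, -4) into the plane: 2 + (-29)t = 31, so t = -1.
Intersection: (6, -7, -1) + (-1)·(1, 1, -4) = (5, -8, 3).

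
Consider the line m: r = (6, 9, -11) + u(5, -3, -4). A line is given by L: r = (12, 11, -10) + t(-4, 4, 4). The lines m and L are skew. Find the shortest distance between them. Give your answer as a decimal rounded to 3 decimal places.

2.449

Common perpendicular direction n = (5, -3, -4) × (-4, 4, 4) = (4, -4, 8).
With w = (12, 11, -10) − (6, 9, -11) = (6, 2, 1), w · n = 24.
Distance = |w · n| / |n| = |24| / √96 ≈ 2.449.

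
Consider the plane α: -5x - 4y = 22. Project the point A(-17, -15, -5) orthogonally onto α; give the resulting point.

Foot = A − λn with λ = (n·A − d)/|n|² = (145 − 22)/41 = 3.
Foot = (-17, -15, -5) − 3·(-5, -4, 0) = (-2, -3, -5).

(-2, -3, -5)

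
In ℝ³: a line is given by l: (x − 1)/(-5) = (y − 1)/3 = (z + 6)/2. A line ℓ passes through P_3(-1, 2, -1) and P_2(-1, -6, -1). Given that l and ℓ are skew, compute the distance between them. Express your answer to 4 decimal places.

l has direction (-5, 3, 2) through (1, 1, -6).
A direction vector for ℓ is P_2 − P_3 = (0, -8, 0).
Common perpendicular direction n = (-5, 3, 2) × (0, -8, 0) = (16, 0, 40).
With w = (-1, 2, -1) − (1, 1, -6) = (-2, 1, 5), w · n = 168.
Distance = |w · n| / |n| = |168| / √1856 ≈ 3.8996.

3.8996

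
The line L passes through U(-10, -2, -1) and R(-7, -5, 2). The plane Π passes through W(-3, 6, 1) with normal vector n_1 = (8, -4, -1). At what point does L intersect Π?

A direction vector for L is R − U = (3, -3, 3).
Π: n_1·r = n_1·W gives 8x - 4y - z = -49.
Substitute r = (-10, -2, -1) + t(3, -3, 3) into the plane: -71 + 33t = -49, so t = 2/3.
Intersection: (-10, -2, -1) + (2/3)·(3, -3, 3) = (-8, -4, 1).

(-8, -4, 1)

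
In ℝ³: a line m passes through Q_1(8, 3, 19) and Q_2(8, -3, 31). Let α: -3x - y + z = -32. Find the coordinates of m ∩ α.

(8, 11, 3)

A direction vector for m is Q_2 − Q_1 = (0, -6, 12).
Substitute r = (8, 3, 19) + t(0, -6, 12) into the plane: -8 + 18t = -32, so t = -4/3.
Intersection: (8, 3, 19) + (-4/3)·(0, -6, 12) = (8, 11, 3).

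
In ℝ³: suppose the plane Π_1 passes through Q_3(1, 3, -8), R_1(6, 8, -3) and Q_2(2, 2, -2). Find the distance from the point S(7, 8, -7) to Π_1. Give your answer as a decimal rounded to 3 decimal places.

Q_3R_1 = (5, 5, 5), Q_3Q_2 = (1, -1, 6); a normal to Π_1 is Q_3R_1 × Q_3Q_2 = (35, -25, -10).
Using Q_3: Π_1 has equation 35x - 25y - 10z = 40.
n·S − d = (35)·(7) + (-25)·(8) + (-10)·(-7) − 40 = 75; |n| = √1950.
Distance = |75| / √1950 = 75/√1950 ≈ 1.698.

1.698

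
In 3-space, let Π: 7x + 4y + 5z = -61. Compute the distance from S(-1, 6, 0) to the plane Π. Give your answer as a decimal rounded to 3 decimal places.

n·S − d = (7)·(-1) + (4)·(6) + (5)·(0) − (-61) = 78; |n| = √90.
Distance = |78| / √90 = 78/√90 ≈ 8.222.

8.222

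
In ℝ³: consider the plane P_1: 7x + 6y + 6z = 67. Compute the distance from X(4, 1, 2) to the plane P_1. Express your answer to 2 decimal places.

1.91

n·X − d = (7)·(4) + (6)·(1) + (6)·(2) − 67 = -21; |n| = √121.
Distance = |-21| / √121 = 21/√121 ≈ 1.91.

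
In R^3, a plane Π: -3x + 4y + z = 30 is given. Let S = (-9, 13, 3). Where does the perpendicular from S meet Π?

(-3, 5, 1)

Foot = S − λn with λ = (n·S − d)/|n|² = (82 − 30)/26 = 2.
Foot = (-9, 13, 3) − 2·(-3, 4, 1) = (-3, 5, 1).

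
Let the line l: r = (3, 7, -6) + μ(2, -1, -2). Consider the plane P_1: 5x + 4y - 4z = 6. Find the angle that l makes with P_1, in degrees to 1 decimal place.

38.2

sin θ = |n·v| / (|n||v|) = |14| / (√57 · √9) = 0.61812.
θ ≈ 38.2°.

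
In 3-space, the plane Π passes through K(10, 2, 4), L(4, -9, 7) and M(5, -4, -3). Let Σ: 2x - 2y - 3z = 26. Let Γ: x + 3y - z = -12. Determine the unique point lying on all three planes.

KL = (-6, -11, 3), KM = (-5, -6, -7); a normal to Π is KL × KM = (95, -57, -19).
Using K: Π has equation 95x - 57y - 19z = 760.
Solving the 3×3 linear system 95x - 57y - 19z = 760, 2x - 2y - 3z = 26, x + 3y - z = -12 (e.g. by elimination or Cramer's rule, determinant = 950) gives (4, -6, -2).

(4, -6, -2)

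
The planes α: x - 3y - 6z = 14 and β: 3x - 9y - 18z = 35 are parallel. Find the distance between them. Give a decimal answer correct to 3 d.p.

0.344

Rescale β by 1/3: x - 3y - 6z = 35/3. Then distance = |14 − (35/3)| / √46 ≈ 0.344.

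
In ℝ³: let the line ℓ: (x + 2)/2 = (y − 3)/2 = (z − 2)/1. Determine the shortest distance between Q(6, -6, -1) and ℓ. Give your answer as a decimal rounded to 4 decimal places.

ℓ has direction (2, 2, 1) through (-2, 3, 2).
Taking (-2, 3, 2) on ℓ with direction v = (2, 2, 1): w = Q − (-2, 3, 2) = (8, -9, -3), and w × v = (-3, -14, 34).
Distance = |w × v| / |v| = √1361 / √9 ≈ 12.2972.

12.2972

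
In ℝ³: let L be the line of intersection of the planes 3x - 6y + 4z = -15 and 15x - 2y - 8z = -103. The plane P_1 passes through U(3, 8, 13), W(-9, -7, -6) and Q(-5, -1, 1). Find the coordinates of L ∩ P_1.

Direction of L: (3, -6, 4) × (15, -2, -8) = (56, 84, 84).
A point on L: solving the two plane equations with x = -3 gives (-3, 5, 6).
UW = (-12, -15, -19), UQ = (-8, -9, -12); a normal to P_1 is UW × UQ = (9, 8, -12).
Using U: P_1 has equation 9x + 8y - 12z = -65.
Substitute r = (-3, 5, 6) + t(56, 84, 84) into the plane: -59 + 168t = -65, so t = -1/28.
Intersection: (-3, 5, 6) + (-1/28)·(56, 84, 84) = (-5, 2, 3).

(-5, 2, 3)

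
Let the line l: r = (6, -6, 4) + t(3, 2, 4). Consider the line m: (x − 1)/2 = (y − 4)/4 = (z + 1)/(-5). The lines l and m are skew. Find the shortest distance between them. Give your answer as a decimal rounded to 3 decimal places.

8.983

m has direction (2, 4, -5) through (1, 4, -1).
Common perpendicular direction n = (3, 2, 4) × (2, 4, -5) = (-26, 23, 8).
With w = (1, 4, -1) − (6, -6, 4) = (-5, 10, -5), w · n = 320.
Distance = |w · n| / |n| = |320| / √1269 ≈ 8.983.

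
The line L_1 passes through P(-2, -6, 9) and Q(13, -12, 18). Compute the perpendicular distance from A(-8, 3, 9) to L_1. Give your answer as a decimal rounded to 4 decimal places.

A direction vector for L_1 is Q − P = (15, -6, 9).
Taking (-2, -6, 9) on L_1 with direction v = (15, -6, 9): w = A − (-2, -6, 9) = (-6, 9, 0), and w × v = (81, 54, -99).
Distance = |w × v| / |v| = √19278 / √342 ≈ 7.5079.

7.5079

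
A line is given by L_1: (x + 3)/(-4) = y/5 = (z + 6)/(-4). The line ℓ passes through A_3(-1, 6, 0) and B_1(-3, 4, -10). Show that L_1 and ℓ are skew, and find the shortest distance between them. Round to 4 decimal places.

L_1 has direction (-4, 5, -4) through (-3, 0, -6).
A direction vector for ℓ is B_1 − A_3 = (-2, -2, -10).
Common perpendicular direction n = (-4, 5, -4) × (-2, -2, -10) = (-58, -32, 18).
With w = (-1, 6, 0) − (-3, 0, -6) = (2, 6, 6), w · n = -200.
Since n ≠ 0 the lines are not parallel, and w · n = -200 ≠ 0 so they do not intersect; hence they are skew.
Distance = |w · n| / |n| = |-200| / √4712 ≈ 2.9136.

2.9136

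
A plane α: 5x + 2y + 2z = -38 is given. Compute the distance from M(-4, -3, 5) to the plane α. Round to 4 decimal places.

n·M − d = (5)·(-4) + (2)·(-3) + (2)·(5) − (-38) = 22; |n| = √33.
Distance = |22| / √33 = 22/√33 ≈ 3.8297.

3.8297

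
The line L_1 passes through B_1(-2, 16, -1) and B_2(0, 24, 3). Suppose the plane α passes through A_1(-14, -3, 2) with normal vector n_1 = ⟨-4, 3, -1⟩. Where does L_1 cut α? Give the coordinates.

A direction vector for L_1 is B_2 − B_1 = (2, 8, 4).
α: n_1·r = n_1·A_1 gives -4x + 3y - z = 45.
Substitute r = (-2, 16, -1) + t(2, 8, 4) into the plane: 57 + 12t = 45, so t = -1.
Intersection: (-2, 16, -1) + (-1)·(2, 8, 4) = (-4, 8, -5).

(-4, 8, -5)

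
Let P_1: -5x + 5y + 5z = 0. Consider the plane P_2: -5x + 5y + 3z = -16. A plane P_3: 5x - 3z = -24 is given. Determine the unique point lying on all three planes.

(0, -8, 8)

Solving the 3×3 linear system -5x + 5y + 5z = 0, -5x + 5y + 3z = -16, 5x - 3z = -24 (e.g. by elimination or Cramer's rule, determinant = -50) gives (0, -8, 8).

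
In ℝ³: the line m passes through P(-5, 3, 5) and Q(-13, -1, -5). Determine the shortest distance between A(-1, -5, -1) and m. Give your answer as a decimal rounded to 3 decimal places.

9.798

A direction vector for m is Q − P = (-8, -4, -10).
Taking (-5, 3, 5) on m with direction v = (-8, -4, -10): w = A − (-5, 3, 5) = (4, -8, -6), and w × v = (56, 88, -80).
Distance = |w × v| / |v| = √17280 / √180 ≈ 9.798.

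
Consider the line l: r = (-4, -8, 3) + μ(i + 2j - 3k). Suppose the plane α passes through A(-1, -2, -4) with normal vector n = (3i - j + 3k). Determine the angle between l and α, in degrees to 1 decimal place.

α: n·r = n·A gives 3x - y + 3z = -13.
sin θ = |n·v| / (|n||v|) = |-8| / (√19 · √14) = 0.49051.
θ ≈ 29.4°.

29.4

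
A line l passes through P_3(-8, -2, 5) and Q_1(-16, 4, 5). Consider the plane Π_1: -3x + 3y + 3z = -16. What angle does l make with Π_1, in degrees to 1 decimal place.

53.9

A direction vector for l is Q_1 − P_3 = (-8, 6, 0).
sin θ = |n·v| / (|n||v|) = |42| / (√27 · √100) = 0.80829.
θ ≈ 53.9°.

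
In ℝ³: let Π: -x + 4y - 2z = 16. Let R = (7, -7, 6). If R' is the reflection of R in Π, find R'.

(1, 17, -6)

λ = (n·R − d)/|n|² = (-47 − 16)/21 = -3.
Reflection = R − 2λn = (7, -7, 6) − (-6)·(-1, 4, -2) = (1, 17, -6).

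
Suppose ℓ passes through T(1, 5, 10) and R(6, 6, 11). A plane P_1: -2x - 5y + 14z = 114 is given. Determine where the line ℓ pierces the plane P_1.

A direction vector for ℓ is R − T = (5, 1, 1).
Substitute r = (1, 5, 10) + t(5, 1, 1) into the plane: 113 + (-1)t = 114, so t = -1.
Intersection: (1, 5, 10) + (-1)·(5, 1, 1) = (-4, 4, 9).

(-4, 4, 9)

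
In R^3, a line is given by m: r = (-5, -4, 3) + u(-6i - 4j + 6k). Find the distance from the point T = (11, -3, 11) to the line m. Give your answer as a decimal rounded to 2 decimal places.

Taking (-5, -4, 3) on m with direction v = (-6, -4, 6): w = T − (-5, -4, 3) = (16, 1, 8), and w × v = (38, -144, -58).
Distance = |w × v| / |v| = √25544 / √88 ≈ 17.04.

17.04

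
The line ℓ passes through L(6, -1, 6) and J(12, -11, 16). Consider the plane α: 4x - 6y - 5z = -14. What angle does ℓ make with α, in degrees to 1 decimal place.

A direction vector for ℓ is J − L = (6, -10, 10).
sin θ = |n·v| / (|n||v|) = |34| / (√77 · √236) = 0.25222.
θ ≈ 14.6°.

14.6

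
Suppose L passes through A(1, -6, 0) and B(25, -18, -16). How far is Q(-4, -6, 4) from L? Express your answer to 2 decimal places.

2.51

A direction vector for L is B − A = (24, -12, -16).
Taking (1, -6, 0) on L with direction v = (24, -12, -16): w = Q − (1, -6, 0) = (-5, 0, 4), and w × v = (48, 16, 60).
Distance = |w × v| / |v| = √6160 / √976 ≈ 2.51.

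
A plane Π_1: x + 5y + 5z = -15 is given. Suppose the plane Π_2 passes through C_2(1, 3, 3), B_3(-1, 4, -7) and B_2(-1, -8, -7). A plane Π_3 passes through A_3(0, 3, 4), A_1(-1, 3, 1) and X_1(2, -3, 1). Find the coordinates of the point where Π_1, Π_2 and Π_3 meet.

C_2B_3 = (-2, 1, -10), C_2B_2 = (-2, -11, -10); a normal to Π_2 is C_2B_3 × C_2B_2 = (-120, 0, 24).
Using C_2: Π_2 has equation -120x + 24z = -48.
A_3A_1 = (-1, 0, -3), A_3X_1 = (2, -6, -3); a normal to Π_3 is A_3A_1 × A_3X_1 = (-18, -9, 6).
Using A_3: Π_3 has equation -18x - 9y + 6z = -3.
Solving the 3×3 linear system x + 5y + 5z = -15, -120x + 24z = -48, -18x - 9y + 6z = -3 (e.g. by elimination or Cramer's rule, determinant = 7056) gives (0, -1, -2).

(0, -1, -2)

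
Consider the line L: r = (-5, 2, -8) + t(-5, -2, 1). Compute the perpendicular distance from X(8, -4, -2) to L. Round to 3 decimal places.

Taking (-5, 2, -8) on L with direction v = (-5, -2, 1): w = X − (-5, 2, -8) = (13, -6, 6), and w × v = (6, -43, -56).
Distance = |w × v| / |v| = √5021 / √30 ≈ 12.937.

12.937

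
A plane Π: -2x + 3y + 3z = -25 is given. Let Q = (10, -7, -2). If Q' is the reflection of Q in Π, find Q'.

λ = (n·Q − d)/|n|² = (-47 − (-25))/22 = -1.
Reflection = Q − 2λn = (10, -7, -2) − (-2)·(-2, 3, 3) = (6, -1, 4).

(6, -1, 4)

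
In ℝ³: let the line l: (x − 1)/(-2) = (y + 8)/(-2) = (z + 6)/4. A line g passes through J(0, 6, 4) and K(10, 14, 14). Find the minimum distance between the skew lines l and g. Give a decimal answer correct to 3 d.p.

l has direction (-2, -2, 4) through (1, -8, -6).
A direction vector for g is K − J = (10, 8, 10).
Common perpendicular direction n = (-2, -2, 4) × (10, 8, 10) = (-52, 60, 4).
With w = (0, 6, 4) − (1, -8, -6) = (-1, 14, 10), w · n = 932.
Distance = |w · n| / |n| = |932| / √6320 ≈ 11.724.

11.724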